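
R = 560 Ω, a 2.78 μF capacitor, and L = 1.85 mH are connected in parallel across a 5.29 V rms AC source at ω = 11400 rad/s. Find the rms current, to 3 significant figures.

83.7 mA

X_L = ωL = 21.1 Ω
X_C = 1/(ωC) = 31.6 Ω
Parallel: admittances add. Y = 1/R + 1/(jωL) + jωC
Y = (0.00179 − j0.0157) S
|Y| = 0.0158 S → |Z| = 1/|Y| = 63.2 Ω, ∠Z = −∠Y = 83.5°
I = V/|Z| = 5.29/63.2 = 83.7 mA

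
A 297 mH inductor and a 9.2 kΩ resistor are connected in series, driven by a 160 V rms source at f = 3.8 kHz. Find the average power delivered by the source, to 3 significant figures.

ω = 2πf = 23880 rad/s
X_L = ωL = 7090 Ω
Z = 9200 + j7090 Ω
|Z| = √(9200² + 7090²) = 11600 Ω
∠Z = arctan(7090/9200) = 37.6°
I = V/|Z| = 13.8 mA
P = VI cos φ = 160 × 0.0138 × cos(37.6°) = 1.75 W

1.75 W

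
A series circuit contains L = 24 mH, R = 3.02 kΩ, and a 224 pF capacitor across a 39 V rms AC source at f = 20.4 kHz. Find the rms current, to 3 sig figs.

1.22 mA

ω = 2πf = 128200 rad/s
X_L = ωL = 3080 Ω
X_C = 1/(ωC) = 34800 Ω
Net reactance X = X_L − X_C = -31800 Ω
Z = 3020 − j31800 Ω
|Z| = √(3020² + 31800²) = 31900 Ω
I = V/|Z| = 39/31900 = 1.22 mA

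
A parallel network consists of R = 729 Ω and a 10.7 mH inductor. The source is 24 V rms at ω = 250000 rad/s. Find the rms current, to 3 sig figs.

34.1 mA

X_L = ωL = 2680 Ω
Parallel: admittances add. Y = 1/R + 1/(jωL)
Y = (0.00137 − j0.000374) S
|Y| = 0.00142 S → |Z| = 1/|Y| = 703 Ω, ∠Z = −∠Y = 15.2°
I = V/|Z| = 24/703 = 34.1 mA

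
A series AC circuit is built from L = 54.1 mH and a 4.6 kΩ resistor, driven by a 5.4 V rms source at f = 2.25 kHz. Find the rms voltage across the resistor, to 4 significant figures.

5.327 V

ω = 2πf = 14140 rad/s
X_L = ωL = 764.8 Ω
Z = 4600 + j764.8 Ω
|Z| = √(4600² + 764.8²) = 4663 Ω
I = V/|Z| = 1.158 mA
V_R = I·|Z_R| = 0.001158 × 4600 = 5.327 V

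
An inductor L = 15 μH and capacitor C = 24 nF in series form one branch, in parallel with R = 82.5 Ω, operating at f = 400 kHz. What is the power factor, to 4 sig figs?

ω = 2πf = 2.513e+06 rad/s
X_L = ωL = 37.70 Ω
X_C = 1/(ωC) = 16.58 Ω
Branch 1: Z₁ = R = 82.50 Ω
Branch 2 (series LC): Z₂ = j(X_L − X_C) = j21.12 Ω
Parallel: Z = Z₁Z₂/(Z₁+Z₂), |Z| = 20.46 Ω, ∠Z = 75.64°
cos φ = cos(75.64°) = 0.2480

0.2480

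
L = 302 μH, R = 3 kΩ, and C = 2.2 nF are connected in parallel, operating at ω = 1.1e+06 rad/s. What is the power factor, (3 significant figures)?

0.492

X_L = ωL = 332 Ω
X_C = 1/(ωC) = 413 Ω
Parallel: admittances add. Y = 1/R + 1/(jωL) + jωC
Y = (0.000333 − j0.000590) S
|Y| = 0.000678 S → |Z| = 1/|Y| = 1480 Ω, ∠Z = −∠Y = 60.5°
cos φ = cos(60.5°) = 0.492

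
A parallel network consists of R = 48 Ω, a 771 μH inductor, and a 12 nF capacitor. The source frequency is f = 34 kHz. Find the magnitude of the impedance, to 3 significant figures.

ω = 2πf = 213600 rad/s
X_L = ωL = 165 Ω
X_C = 1/(ωC) = 390 Ω
Parallel: admittances add. Y = 1/R + 1/(jωL) + jωC
Y = (0.0208 − j0.00351) S
|Y| = 0.0211 S → |Z| = 1/|Y| = 47.3 Ω, ∠Z = −∠Y = 9.56°

47.3 Ω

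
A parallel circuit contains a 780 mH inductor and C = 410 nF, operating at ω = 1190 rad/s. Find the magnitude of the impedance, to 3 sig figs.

1700 Ω

X_L = ωL = 928 Ω
X_C = 1/(ωC) = 2050 Ω
Parallel: admittances add. Y = 1/(jωL) + jωC
Y = (0 − j0.000589) S
|Y| = 0.000589 S → |Z| = 1/|Y| = 1700 Ω, ∠Z = −∠Y = 90.0°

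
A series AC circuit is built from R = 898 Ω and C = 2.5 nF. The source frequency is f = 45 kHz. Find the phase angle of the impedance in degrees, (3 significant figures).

ω = 2πf = 282700 rad/s
X_C = 1/(ωC) = 1410 Ω
Z = 898 − j1410 Ω
|Z| = √(898² + 1410²) = 1680 Ω
∠Z = arctan(-1410/898) = -57.6°

-57.6°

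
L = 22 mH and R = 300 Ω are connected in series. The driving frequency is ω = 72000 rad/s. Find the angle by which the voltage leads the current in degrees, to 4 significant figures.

X_L = ωL = 1584 Ω
Z = 300.0 + j1584 Ω
|Z| = √(300.0² + 1584²) = 1612 Ω
∠Z = arctan(1584/300.0) = 79.28°

79.28°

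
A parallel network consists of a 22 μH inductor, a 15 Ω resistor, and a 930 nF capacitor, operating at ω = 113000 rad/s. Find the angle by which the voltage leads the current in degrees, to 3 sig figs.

X_L = ωL = 2.49 Ω
X_C = 1/(ωC) = 9.52 Ω
Parallel: admittances add. Y = 1/R + 1/(jωL) + jωC
Y = (0.0667 − j0.297) S
|Y| = 0.305 S → |Z| = 1/|Y| = 3.28 Ω, ∠Z = −∠Y = 77.4°

77.4°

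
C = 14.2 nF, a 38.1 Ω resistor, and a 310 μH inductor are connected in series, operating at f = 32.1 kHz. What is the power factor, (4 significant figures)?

0.1318

ω = 2πf = 201700 rad/s
X_L = ωL = 62.52 Ω
X_C = 1/(ωC) = 349.2 Ω
Net reactance X = X_L − X_C = -286.6 Ω
Z = 38.10 − j286.6 Ω
|Z| = √(38.10² + 286.6²) = 289.2 Ω
∠Z = arctan(-286.6/38.10) = -82.43°
cos φ = cos(-82.43°) = 0.1318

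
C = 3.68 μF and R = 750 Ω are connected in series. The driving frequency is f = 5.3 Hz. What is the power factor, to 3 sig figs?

0.0915

ω = 2πf = 33.30 rad/s
X_C = 1/(ωC) = 8160 Ω
Z = 750 − j8160 Ω
|Z| = √(750² + 8160²) = 8190 Ω
∠Z = arctan(-8160/750) = -84.7°
cos φ = cos(-84.7°) = 0.0915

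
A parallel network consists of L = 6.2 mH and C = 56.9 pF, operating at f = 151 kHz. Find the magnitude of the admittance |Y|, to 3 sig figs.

ω = 2πf = 948800 rad/s
X_L = ωL = 5880 Ω
X_C = 1/(ωC) = 18500 Ω
Parallel: admittances add. Y = 1/(jωL) + jωC
Y = (0 − j0.000116) S
|Y| = 0.000116 S → |Z| = 1/|Y| = 8620 Ω, ∠Z = −∠Y = 90.0°

116 μS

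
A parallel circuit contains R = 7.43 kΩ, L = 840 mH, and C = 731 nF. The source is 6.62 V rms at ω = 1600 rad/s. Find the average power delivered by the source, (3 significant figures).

X_L = ωL = 1340 Ω
X_C = 1/(ωC) = 855 Ω
Parallel: admittances add. Y = 1/R + 1/(jωL) + jωC
Y = (0.000135 + j0.000426) S
|Y| = 0.000446 S → |Z| = 1/|Y| = 2240 Ω, ∠Z = −∠Y = -72.4°
I = V/|Z| = 2.95 mA
P = VI cos φ = 6.62 × 0.00295 × cos(-72.4°) = 5.90 mW

5.90 mW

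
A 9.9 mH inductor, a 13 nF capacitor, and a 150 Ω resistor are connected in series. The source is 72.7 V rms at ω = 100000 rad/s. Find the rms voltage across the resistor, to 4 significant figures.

40.86 V

X_L = ωL = 990.0 Ω
X_C = 1/(ωC) = 769.2 Ω
Net reactance X = X_L − X_C = 220.8 Ω
Z = 150.0 + j220.8 Ω
|Z| = √(150.0² + 220.8²) = 266.9 Ω
I = V/|Z| = 272.4 mA
V_R = I·|Z_R| = 0.2724 × 150.0 = 40.86 V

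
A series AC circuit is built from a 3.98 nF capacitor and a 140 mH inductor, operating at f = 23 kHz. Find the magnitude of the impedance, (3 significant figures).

18500 Ω

ω = 2πf = 144500 rad/s
X_L = ωL = 20200 Ω
X_C = 1/(ωC) = 1740 Ω
Net reactance X = X_L − X_C = 18500 Ω
Z = j18500 Ω
|Z| = √(0² + 18500²) = 18500 Ω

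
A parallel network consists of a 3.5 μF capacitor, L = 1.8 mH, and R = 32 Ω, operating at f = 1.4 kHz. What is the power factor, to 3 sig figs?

ω = 2πf = 8796 rad/s
X_L = ωL = 15.8 Ω
X_C = 1/(ωC) = 32.5 Ω
Parallel: admittances add. Y = 1/R + 1/(jωL) + jωC
Y = (0.0312 − j0.0324) S
|Y| = 0.0450 S → |Z| = 1/|Y| = 22.2 Ω, ∠Z = −∠Y = 46.0°
cos φ = cos(46.0°) = 0.695

0.695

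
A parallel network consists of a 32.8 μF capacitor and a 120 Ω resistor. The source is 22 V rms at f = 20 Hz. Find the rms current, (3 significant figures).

ω = 2πf = 125.7 rad/s
X_C = 1/(ωC) = 243 Ω
Parallel: admittances add. Y = 1/R + jωC
Y = (0.00833 + j0.00412) S
|Y| = 0.00930 S → |Z| = 1/|Y| = 108 Ω, ∠Z = −∠Y = -26.3°
I = V/|Z| = 22/108 = 205 mA

205 mA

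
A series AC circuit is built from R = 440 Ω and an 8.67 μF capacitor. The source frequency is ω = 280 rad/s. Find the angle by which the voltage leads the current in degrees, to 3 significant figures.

X_C = 1/(ωC) = 412 Ω
Z = 440 − j412 Ω
|Z| = √(440² + 412²) = 603 Ω
∠Z = arctan(-412/440) = -43.1°

-43.1°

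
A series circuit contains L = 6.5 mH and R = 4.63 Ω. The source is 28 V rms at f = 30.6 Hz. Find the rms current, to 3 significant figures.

5.84 A

ω = 2πf = 192.3 rad/s
X_L = ωL = 1.25 Ω
Z = 4.63 + j1.25 Ω
|Z| = √(4.63² + 1.25²) = 4.80 Ω
I = V/|Z| = 28/4.80 = 5.84 A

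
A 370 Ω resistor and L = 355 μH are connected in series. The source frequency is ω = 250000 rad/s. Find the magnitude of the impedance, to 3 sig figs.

380 Ω

X_L = ωL = 88.8 Ω
Z = 370 + j88.8 Ω
|Z| = √(370² + 88.8²) = 380 Ω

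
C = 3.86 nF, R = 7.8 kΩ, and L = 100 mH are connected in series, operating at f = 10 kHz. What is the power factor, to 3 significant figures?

0.964

ω = 2πf = 62830 rad/s
X_L = ωL = 6280 Ω
X_C = 1/(ωC) = 4120 Ω
Net reactance X = X_L − X_C = 2160 Ω
Z = 7800 + j2160 Ω
|Z| = √(7800² + 2160²) = 8090 Ω
∠Z = arctan(2160/7800) = 15.5°
cos φ = cos(15.5°) = 0.964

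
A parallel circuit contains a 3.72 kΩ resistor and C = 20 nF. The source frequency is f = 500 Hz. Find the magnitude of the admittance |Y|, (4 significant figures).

276.1 μS

ω = 2πf = 3142 rad/s
X_C = 1/(ωC) = 15920 Ω
Parallel: admittances add. Y = 1/R + jωC
Y = (0.0002688 + j6.283e-05) S
|Y| = 0.0002761 S → |Z| = 1/|Y| = 3622 Ω, ∠Z = −∠Y = -13.16°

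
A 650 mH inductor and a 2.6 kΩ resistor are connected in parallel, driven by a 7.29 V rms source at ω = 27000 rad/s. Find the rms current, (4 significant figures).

X_L = ωL = 17550 Ω
Parallel: admittances add. Y = 1/R + 1/(jωL)
Y = (0.0003846 − j5.698e-05) S
|Y| = 0.0003888 S → |Z| = 1/|Y| = 2572 Ω, ∠Z = −∠Y = 8.427°
I = V/|Z| = 7.29/2572 = 2.834 mA

2.834 mA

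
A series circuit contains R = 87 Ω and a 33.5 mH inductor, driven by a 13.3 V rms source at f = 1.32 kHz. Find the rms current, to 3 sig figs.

45.7 mA

ω = 2πf = 8294 rad/s
X_L = ωL = 278 Ω
Z = 87.0 + j278 Ω
|Z| = √(87.0² + 278²) = 291 Ω
I = V/|Z| = 13.3/291 = 45.7 mA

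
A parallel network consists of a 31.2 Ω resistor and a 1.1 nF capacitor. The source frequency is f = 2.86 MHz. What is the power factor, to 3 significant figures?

0.851

ω = 2πf = 1.797e+07 rad/s
X_C = 1/(ωC) = 50.6 Ω
Parallel: admittances add. Y = 1/R + jωC
Y = (0.0321 + j0.0198) S
|Y| = 0.0377 S → |Z| = 1/|Y| = 26.6 Ω, ∠Z = −∠Y = -31.7°
cos φ = cos(-31.7°) = 0.851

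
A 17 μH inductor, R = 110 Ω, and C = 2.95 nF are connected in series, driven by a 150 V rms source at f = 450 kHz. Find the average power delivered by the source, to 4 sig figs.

ω = 2πf = 2.827e+06 rad/s
X_L = ωL = 48.07 Ω
X_C = 1/(ωC) = 119.9 Ω
Net reactance X = X_L − X_C = -71.82 Ω
Z = 110.0 − j71.82 Ω
|Z| = √(110.0² + 71.82²) = 131.4 Ω
∠Z = arctan(-71.82/110.0) = -33.14°
I = V/|Z| = 1.142 A
P = VI cos φ = 150 × 1.142 × cos(-33.14°) = 143.4 W

143.4 W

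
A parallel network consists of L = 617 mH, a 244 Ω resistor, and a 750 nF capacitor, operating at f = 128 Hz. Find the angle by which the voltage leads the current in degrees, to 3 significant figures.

19.0°

ω = 2πf = 804.2 rad/s
X_L = ωL = 496 Ω
X_C = 1/(ωC) = 1660 Ω
Parallel: admittances add. Y = 1/R + 1/(jωL) + jωC
Y = (0.00410 − j0.00141) S
|Y| = 0.00433 S → |Z| = 1/|Y| = 231 Ω, ∠Z = −∠Y = 19.0°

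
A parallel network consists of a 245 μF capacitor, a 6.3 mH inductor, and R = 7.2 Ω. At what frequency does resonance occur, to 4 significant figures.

ω₀ = 1/√(LC) = 1/√(0.0063 × 0.000245) = 804.9 rad/s
f₀ = ω₀/(2π) = 128.1 Hz

128.1 Hz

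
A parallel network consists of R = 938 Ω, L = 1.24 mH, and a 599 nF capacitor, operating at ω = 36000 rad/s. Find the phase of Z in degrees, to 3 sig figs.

X_L = ωL = 44.6 Ω
X_C = 1/(ωC) = 46.4 Ω
Parallel: admittances add. Y = 1/R + 1/(jωL) + jωC
Y = (0.00107 − j0.000837) S
|Y| = 0.00136 S → |Z| = 1/|Y| = 738 Ω, ∠Z = −∠Y = 38.2°

38.2°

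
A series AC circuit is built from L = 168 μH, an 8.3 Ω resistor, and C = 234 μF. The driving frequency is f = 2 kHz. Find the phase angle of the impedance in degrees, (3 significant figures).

ω = 2πf = 12570 rad/s
X_L = ωL = 2.11 Ω
X_C = 1/(ωC) = 0.340 Ω
Net reactance X = X_L − X_C = 1.77 Ω
Z = 8.30 + j1.77 Ω
|Z| = √(8.30² + 1.77²) = 8.49 Ω
∠Z = arctan(1.77/8.30) = 12.0°

12.0°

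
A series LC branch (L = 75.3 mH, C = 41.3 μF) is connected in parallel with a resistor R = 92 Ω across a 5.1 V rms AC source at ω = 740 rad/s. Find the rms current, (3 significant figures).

229 mA

X_L = ωL = 55.7 Ω
X_C = 1/(ωC) = 32.7 Ω
Branch 1: Z₁ = R = 92.0 Ω
Branch 2 (series LC): Z₂ = j(X_L − X_C) = j23.0 Ω
Parallel: Z = Z₁Z₂/(Z₁+Z₂), |Z| = 22.3 Ω, ∠Z = 76.0°
I = V/|Z| = 5.1/22.3 = 229 mA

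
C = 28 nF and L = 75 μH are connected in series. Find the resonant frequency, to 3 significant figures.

ω₀ = 1/√(LC) = 1/√(7.5e-05 × 2.8e-08) = 690100 rad/s
f₀ = ω₀/(2π) = 110 kHz

110 kHz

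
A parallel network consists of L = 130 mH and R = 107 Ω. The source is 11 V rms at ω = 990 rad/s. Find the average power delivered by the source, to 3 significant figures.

1.13 W

X_L = ωL = 129 Ω
Parallel: admittances add. Y = 1/R + 1/(jωL)
Y = (0.00935 − j0.00777) S
|Y| = 0.0122 S → |Z| = 1/|Y| = 82.3 Ω, ∠Z = −∠Y = 39.7°
I = V/|Z| = 134 mA
P = VI cos φ = 11 × 0.134 × cos(39.7°) = 1.13 W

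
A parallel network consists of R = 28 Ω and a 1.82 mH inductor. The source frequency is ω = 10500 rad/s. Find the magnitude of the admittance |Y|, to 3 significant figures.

X_L = ωL = 19.1 Ω
Parallel: admittances add. Y = 1/R + 1/(jωL)
Y = (0.0357 − j0.0523) S
|Y| = 0.0634 S → |Z| = 1/|Y| = 15.8 Ω, ∠Z = −∠Y = 55.7°

63.4 mS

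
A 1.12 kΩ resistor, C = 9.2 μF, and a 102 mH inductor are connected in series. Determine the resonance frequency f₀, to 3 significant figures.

ω₀ = 1/√(LC) = 1/√(0.102 × 9.2e-06) = 1032 rad/s
f₀ = ω₀/(2π) = 164 Hz

164 Hz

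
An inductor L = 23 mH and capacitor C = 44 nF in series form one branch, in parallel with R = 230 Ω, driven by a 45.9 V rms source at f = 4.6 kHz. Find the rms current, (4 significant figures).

ω = 2πf = 28900 rad/s
X_L = ωL = 664.8 Ω
X_C = 1/(ωC) = 786.3 Ω
Branch 1: Z₁ = R = 230.0 Ω
Branch 2 (series LC): Z₂ = j(X_L − X_C) = −j121.6 Ω
Parallel: Z = Z₁Z₂/(Z₁+Z₂), |Z| = 107.5 Ω, ∠Z = -62.14°
I = V/|Z| = 45.9/107.5 = 427.0 mA

427.0 mA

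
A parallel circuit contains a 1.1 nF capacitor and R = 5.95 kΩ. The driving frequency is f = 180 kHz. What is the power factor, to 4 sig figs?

0.1339

ω = 2πf = 1.131e+06 rad/s
X_C = 1/(ωC) = 803.8 Ω
Parallel: admittances add. Y = 1/R + jωC
Y = (0.0001681 + j0.001244) S
|Y| = 0.001255 S → |Z| = 1/|Y| = 796.6 Ω, ∠Z = −∠Y = -82.31°
cos φ = cos(-82.31°) = 0.1339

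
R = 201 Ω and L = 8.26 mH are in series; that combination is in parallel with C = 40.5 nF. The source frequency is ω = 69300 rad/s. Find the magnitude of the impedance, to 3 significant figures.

732 Ω

X_L = ωL = 572 Ω
X_C = 1/(ωC) = 356 Ω
Branch 1 (R+jX_L): Z₁ = 201 + j572 Ω, |Z₁| = 607 Ω
Branch 2 (−jX_C): Z₂ = −j356 Ω
Parallel: Z = Z₁Z₂/(Z₁+Z₂), |Z| = 732 Ω, ∠Z = -66.4°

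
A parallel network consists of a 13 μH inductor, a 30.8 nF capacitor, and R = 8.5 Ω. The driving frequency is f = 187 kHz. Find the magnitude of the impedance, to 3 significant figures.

8.25 Ω

ω = 2πf = 1.175e+06 rad/s
X_L = ωL = 15.3 Ω
X_C = 1/(ωC) = 27.6 Ω
Parallel: admittances add. Y = 1/R + 1/(jωL) + jωC
Y = (0.118 − j0.0293) S
|Y| = 0.121 S → |Z| = 1/|Y| = 8.25 Ω, ∠Z = −∠Y = 14.0°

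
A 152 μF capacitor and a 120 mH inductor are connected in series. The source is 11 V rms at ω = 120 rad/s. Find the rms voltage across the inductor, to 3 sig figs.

3.92 V

X_L = ωL = 14.4 Ω
X_C = 1/(ωC) = 54.8 Ω
Net reactance X = X_L − X_C = -40.4 Ω
Z = − j40.4 Ω
|Z| = √(0² + 40.4²) = 40.4 Ω
I = V/|Z| = 272 mA
V_L = I·|Z_L| = 0.272 × 14.4 = 3.92 V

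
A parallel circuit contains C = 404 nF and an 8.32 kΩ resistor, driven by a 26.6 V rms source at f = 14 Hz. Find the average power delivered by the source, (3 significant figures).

85.0 mW

ω = 2πf = 87.96 rad/s
X_C = 1/(ωC) = 28100 Ω
Parallel: admittances add. Y = 1/R + jωC
Y = (0.000120 + j3.55e-05) S
|Y| = 0.000125 S → |Z| = 1/|Y| = 7980 Ω, ∠Z = −∠Y = -16.5°
I = V/|Z| = 3.33 mA
P = VI cos φ = 26.6 × 0.00333 × cos(-16.5°) = 85.0 mW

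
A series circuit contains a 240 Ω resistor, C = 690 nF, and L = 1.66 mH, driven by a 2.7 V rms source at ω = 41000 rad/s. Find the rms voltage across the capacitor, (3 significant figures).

0.394 V

X_L = ωL = 68.1 Ω
X_C = 1/(ωC) = 35.3 Ω
Net reactance X = X_L − X_C = 32.7 Ω
Z = 240 + j32.7 Ω
|Z| = √(240² + 32.7²) = 242 Ω
I = V/|Z| = 11.1 mA
V_C = I·|Z_C| = 0.0111 × 35.3 = 0.394 V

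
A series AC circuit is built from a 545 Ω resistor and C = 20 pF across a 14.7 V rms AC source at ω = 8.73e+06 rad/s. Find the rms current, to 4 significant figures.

2.555 mA

X_C = 1/(ωC) = 5727 Ω
Z = 545.0 − j5727 Ω
|Z| = √(545.0² + 5727²) = 5753 Ω
I = V/|Z| = 14.7/5753 = 2.555 mA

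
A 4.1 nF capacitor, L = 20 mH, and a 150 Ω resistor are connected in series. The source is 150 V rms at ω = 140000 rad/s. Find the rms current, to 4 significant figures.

X_L = ωL = 2800 Ω
X_C = 1/(ωC) = 1742 Ω
Net reactance X = X_L − X_C = 1058 Ω
Z = 150.0 + j1058 Ω
|Z| = √(150.0² + 1058²) = 1068 Ω
I = V/|Z| = 150/1068 = 140.4 mA

140.4 mA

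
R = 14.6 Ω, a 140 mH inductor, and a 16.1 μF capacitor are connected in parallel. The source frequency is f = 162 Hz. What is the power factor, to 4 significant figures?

ω = 2πf = 1018 rad/s
X_L = ωL = 142.5 Ω
X_C = 1/(ωC) = 61.02 Ω
Parallel: admittances add. Y = 1/R + 1/(jωL) + jωC
Y = (0.06849 + j0.009370) S
|Y| = 0.06913 S → |Z| = 1/|Y| = 14.47 Ω, ∠Z = −∠Y = -7.790°
cos φ = cos(-7.790°) = 0.9908

0.9908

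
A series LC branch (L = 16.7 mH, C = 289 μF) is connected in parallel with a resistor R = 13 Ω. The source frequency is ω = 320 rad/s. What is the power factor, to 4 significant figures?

X_L = ωL = 5.344 Ω
X_C = 1/(ωC) = 10.81 Ω
Branch 1: Z₁ = R = 13.00 Ω
Branch 2 (series LC): Z₂ = j(X_L − X_C) = −j5.469 Ω
Parallel: Z = Z₁Z₂/(Z₁+Z₂), |Z| = 5.041 Ω, ∠Z = -67.18°
cos φ = cos(-67.18°) = 0.3878

0.3878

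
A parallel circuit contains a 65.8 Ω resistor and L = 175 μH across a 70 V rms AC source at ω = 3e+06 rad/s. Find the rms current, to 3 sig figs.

X_L = ωL = 525 Ω
Parallel: admittances add. Y = 1/R + 1/(jωL)
Y = (0.0152 − j0.00190) S
|Y| = 0.0153 S → |Z| = 1/|Y| = 65.3 Ω, ∠Z = −∠Y = 7.14°
I = V/|Z| = 70/65.3 = 1.07 A

1.07 A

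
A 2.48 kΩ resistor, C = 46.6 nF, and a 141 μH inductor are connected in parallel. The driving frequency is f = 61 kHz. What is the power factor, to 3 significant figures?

ω = 2πf = 383300 rad/s
X_L = ωL = 54.0 Ω
X_C = 1/(ωC) = 56.0 Ω
Parallel: admittances add. Y = 1/R + 1/(jωL) + jωC
Y = (0.000403 − j0.000644) S
|Y| = 0.000760 S → |Z| = 1/|Y| = 1320 Ω, ∠Z = −∠Y = 57.9°
cos φ = cos(57.9°) = 0.531

0.531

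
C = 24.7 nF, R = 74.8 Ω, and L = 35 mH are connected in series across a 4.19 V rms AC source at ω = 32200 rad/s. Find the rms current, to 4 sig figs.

X_L = ωL = 1127 Ω
X_C = 1/(ωC) = 1257 Ω
Net reactance X = X_L − X_C = -130.3 Ω
Z = 74.80 − j130.3 Ω
|Z| = √(74.80² + 130.3²) = 150.3 Ω
I = V/|Z| = 4.19/150.3 = 27.88 mA

27.88 mA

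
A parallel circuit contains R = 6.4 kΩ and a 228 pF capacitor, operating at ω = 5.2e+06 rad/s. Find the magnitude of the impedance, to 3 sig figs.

836 Ω

X_C = 1/(ωC) = 843 Ω
Parallel: admittances add. Y = 1/R + jωC
Y = (0.000156 + j0.00119) S
|Y| = 0.00120 S → |Z| = 1/|Y| = 836 Ω, ∠Z = −∠Y = -82.5°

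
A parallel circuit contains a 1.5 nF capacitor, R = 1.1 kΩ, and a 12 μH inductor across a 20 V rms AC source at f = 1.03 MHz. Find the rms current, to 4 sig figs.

ω = 2πf = 6.472e+06 rad/s
X_L = ωL = 77.66 Ω
X_C = 1/(ωC) = 103.0 Ω
Parallel: admittances add. Y = 1/R + 1/(jωL) + jωC
Y = (0.0009091 − j0.003169) S
|Y| = 0.003297 S → |Z| = 1/|Y| = 303.3 Ω, ∠Z = −∠Y = 73.99°
I = V/|Z| = 20/303.3 = 65.94 mA

65.94 mA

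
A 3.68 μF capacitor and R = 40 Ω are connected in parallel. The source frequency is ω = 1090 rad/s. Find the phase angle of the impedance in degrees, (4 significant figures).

-9.115°

X_C = 1/(ωC) = 249.3 Ω
Parallel: admittances add. Y = 1/R + jωC
Y = (0.02500 + j0.004011) S
|Y| = 0.02532 S → |Z| = 1/|Y| = 39.49 Ω, ∠Z = −∠Y = -9.115°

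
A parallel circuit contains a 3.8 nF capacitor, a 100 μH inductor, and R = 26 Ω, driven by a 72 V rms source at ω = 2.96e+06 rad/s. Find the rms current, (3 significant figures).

2.83 A

X_L = ωL = 296 Ω
X_C = 1/(ωC) = 88.9 Ω
Parallel: admittances add. Y = 1/R + 1/(jωL) + jωC
Y = (0.0385 + j0.00787) S
|Y| = 0.0393 S → |Z| = 1/|Y| = 25.5 Ω, ∠Z = −∠Y = -11.6°
I = V/|Z| = 72/25.5 = 2.83 A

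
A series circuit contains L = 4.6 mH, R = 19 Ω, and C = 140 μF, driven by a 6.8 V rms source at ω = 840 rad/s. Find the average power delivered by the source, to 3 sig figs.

X_L = ωL = 3.86 Ω
X_C = 1/(ωC) = 8.50 Ω
Net reactance X = X_L − X_C = -4.64 Ω
Z = 19.0 − j4.64 Ω
|Z| = √(19.0² + 4.64²) = 19.6 Ω
∠Z = arctan(-4.64/19.0) = -13.7°
I = V/|Z| = 348 mA
P = VI cos φ = 6.8 × 0.348 × cos(-13.7°) = 2.30 W

2.30 W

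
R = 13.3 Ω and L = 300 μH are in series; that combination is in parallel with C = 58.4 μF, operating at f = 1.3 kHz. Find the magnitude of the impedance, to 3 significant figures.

2.13 Ω

ω = 2πf = 8168 rad/s
X_L = ωL = 2.45 Ω
X_C = 1/(ωC) = 2.10 Ω
Branch 1 (R+jX_L): Z₁ = 13.3 + j2.45 Ω, |Z₁| = 13.5 Ω
Branch 2 (−jX_C): Z₂ = −j2.10 Ω
Parallel: Z = Z₁Z₂/(Z₁+Z₂), |Z| = 2.13 Ω, ∠Z = -81.1°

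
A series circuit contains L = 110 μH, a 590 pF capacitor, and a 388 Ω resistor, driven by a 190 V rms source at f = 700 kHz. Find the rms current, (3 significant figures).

ω = 2πf = 4.398e+06 rad/s
X_L = ωL = 484 Ω
X_C = 1/(ωC) = 385 Ω
Net reactance X = X_L − X_C = 98.4 Ω
Z = 388 + j98.4 Ω
|Z| = √(388² + 98.4²) = 400 Ω
I = V/|Z| = 190/400 = 475 mA

475 mA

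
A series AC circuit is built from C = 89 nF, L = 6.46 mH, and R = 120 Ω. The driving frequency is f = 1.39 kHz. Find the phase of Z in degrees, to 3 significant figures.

-84.4°

ω = 2πf = 8734 rad/s
X_L = ωL = 56.4 Ω
X_C = 1/(ωC) = 1290 Ω
Net reactance X = X_L − X_C = -1230 Ω
Z = 120 − j1230 Ω
|Z| = √(120² + 1230²) = 1240 Ω
∠Z = arctan(-1230/120) = -84.4°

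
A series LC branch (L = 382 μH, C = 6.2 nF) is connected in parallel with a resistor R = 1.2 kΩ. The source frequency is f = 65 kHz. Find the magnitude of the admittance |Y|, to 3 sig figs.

ω = 2πf = 408400 rad/s
X_L = ωL = 156 Ω
X_C = 1/(ωC) = 395 Ω
Branch 1: Z₁ = R = 1200 Ω
Branch 2 (series LC): Z₂ = j(X_L − X_C) = −j239 Ω
Parallel: Z = Z₁Z₂/(Z₁+Z₂), |Z| = 234 Ω, ∠Z = -78.7°
|Y| = 1/|Z| = 4.27 mS

4.27 mS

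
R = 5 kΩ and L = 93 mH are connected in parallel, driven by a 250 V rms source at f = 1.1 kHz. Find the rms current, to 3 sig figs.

392 mA

ω = 2πf = 6912 rad/s
X_L = ωL = 643 Ω
Parallel: admittances add. Y = 1/R + 1/(jωL)
Y = (0.000200 − j0.00156) S
|Y| = 0.00157 S → |Z| = 1/|Y| = 638 Ω, ∠Z = −∠Y = 82.7°
I = V/|Z| = 250/638 = 392 mA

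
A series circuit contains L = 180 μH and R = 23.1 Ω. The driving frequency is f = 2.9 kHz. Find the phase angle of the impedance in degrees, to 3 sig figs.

8.08°

ω = 2πf = 18220 rad/s
X_L = ωL = 3.28 Ω
Z = 23.1 + j3.28 Ω
|Z| = √(23.1² + 3.28²) = 23.3 Ω
∠Z = arctan(3.28/23.1) = 8.08°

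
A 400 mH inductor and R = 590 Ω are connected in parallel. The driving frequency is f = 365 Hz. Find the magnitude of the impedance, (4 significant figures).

ω = 2πf = 2293 rad/s
X_L = ωL = 917.3 Ω
Parallel: admittances add. Y = 1/R + 1/(jωL)
Y = (0.001695 − j0.001090) S
|Y| = 0.002015 S → |Z| = 1/|Y| = 496.2 Ω, ∠Z = −∠Y = 32.75°

496.2 Ω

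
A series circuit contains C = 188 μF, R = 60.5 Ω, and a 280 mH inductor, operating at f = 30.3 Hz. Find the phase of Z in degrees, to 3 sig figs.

22.7°

ω = 2πf = 190.4 rad/s
X_L = ωL = 53.3 Ω
X_C = 1/(ωC) = 27.9 Ω
Net reactance X = X_L − X_C = 25.4 Ω
Z = 60.5 + j25.4 Ω
|Z| = √(60.5² + 25.4²) = 65.6 Ω
∠Z = arctan(25.4/60.5) = 22.7°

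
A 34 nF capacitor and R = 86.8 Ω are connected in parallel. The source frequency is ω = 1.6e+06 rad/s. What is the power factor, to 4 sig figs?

X_C = 1/(ωC) = 18.38 Ω
Parallel: admittances add. Y = 1/R + jωC
Y = (0.01152 + j0.05440) S
|Y| = 0.05561 S → |Z| = 1/|Y| = 17.98 Ω, ∠Z = −∠Y = -78.04°
cos φ = cos(-78.04°) = 0.2072

0.2072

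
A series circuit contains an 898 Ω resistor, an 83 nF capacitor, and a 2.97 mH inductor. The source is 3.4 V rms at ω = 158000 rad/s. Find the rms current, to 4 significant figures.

X_L = ωL = 469.3 Ω
X_C = 1/(ωC) = 76.25 Ω
Net reactance X = X_L − X_C = 393.0 Ω
Z = 898.0 + j393.0 Ω
|Z| = √(898.0² + 393.0²) = 980.2 Ω
I = V/|Z| = 3.4/980.2 = 3.469 mA

3.469 mA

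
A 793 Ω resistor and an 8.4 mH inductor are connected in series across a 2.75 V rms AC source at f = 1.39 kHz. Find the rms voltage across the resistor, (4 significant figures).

2.738 V

ω = 2πf = 8734 rad/s
X_L = ωL = 73.36 Ω
Z = 793.0 + j73.36 Ω
|Z| = √(793.0² + 73.36²) = 796.4 Ω
I = V/|Z| = 3.453 mA
V_R = I·|Z_R| = 0.003453 × 793.0 = 2.738 V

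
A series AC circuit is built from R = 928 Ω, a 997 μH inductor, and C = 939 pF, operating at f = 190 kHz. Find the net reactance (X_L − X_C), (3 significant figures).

298 Ω

ω = 2πf = 1.194e+06 rad/s
X_L = ωL = 1190 Ω
X_C = 1/(ωC) = 892 Ω
X = 1190 − 892 = 298 Ω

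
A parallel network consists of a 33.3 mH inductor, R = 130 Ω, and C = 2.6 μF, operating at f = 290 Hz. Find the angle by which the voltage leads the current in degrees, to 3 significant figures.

56.8°

ω = 2πf = 1822 rad/s
X_L = ωL = 60.7 Ω
X_C = 1/(ωC) = 211 Ω
Parallel: admittances add. Y = 1/R + 1/(jωL) + jωC
Y = (0.00769 − j0.0117) S
|Y| = 0.0140 S → |Z| = 1/|Y| = 71.2 Ω, ∠Z = −∠Y = 56.8°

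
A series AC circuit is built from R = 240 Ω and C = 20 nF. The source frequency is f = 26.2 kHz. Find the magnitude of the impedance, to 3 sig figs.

387 Ω

ω = 2πf = 164600 rad/s
X_C = 1/(ωC) = 304 Ω
Z = 240 − j304 Ω
|Z| = √(240² + 304²) = 387 Ω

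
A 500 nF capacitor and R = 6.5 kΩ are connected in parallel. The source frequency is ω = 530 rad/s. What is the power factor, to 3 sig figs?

0.502

X_C = 1/(ωC) = 3770 Ω
Parallel: admittances add. Y = 1/R + jωC
Y = (0.000154 + j0.000265) S
|Y| = 0.000306 S → |Z| = 1/|Y| = 3260 Ω, ∠Z = −∠Y = -59.9°
cos φ = cos(-59.9°) = 0.502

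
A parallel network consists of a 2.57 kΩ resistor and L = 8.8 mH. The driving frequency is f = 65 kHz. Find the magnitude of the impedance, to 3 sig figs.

ω = 2πf = 408400 rad/s
X_L = ωL = 3590 Ω
Parallel: admittances add. Y = 1/R + 1/(jωL)
Y = (0.000389 − j0.000278) S
|Y| = 0.000478 S → |Z| = 1/|Y| = 2090 Ω, ∠Z = −∠Y = 35.6°

2090 Ω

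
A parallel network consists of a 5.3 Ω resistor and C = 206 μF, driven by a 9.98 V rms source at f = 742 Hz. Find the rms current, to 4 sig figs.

ω = 2πf = 4662 rad/s
X_C = 1/(ωC) = 1.041 Ω
Parallel: admittances add. Y = 1/R + jωC
Y = (0.1887 + j0.9604) S
|Y| = 0.9788 S → |Z| = 1/|Y| = 1.022 Ω, ∠Z = −∠Y = -78.89°
I = V/|Z| = 9.98/1.022 = 9.768 A

9.768 A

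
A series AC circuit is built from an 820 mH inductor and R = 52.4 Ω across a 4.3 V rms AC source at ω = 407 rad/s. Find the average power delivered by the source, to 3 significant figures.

X_L = ωL = 334 Ω
Z = 52.4 + j334 Ω
|Z| = √(52.4² + 334²) = 338 Ω
∠Z = arctan(334/52.4) = 81.1°
I = V/|Z| = 12.7 mA
P = VI cos φ = 4.3 × 0.0127 × cos(81.1°) = 8.49 mW

8.49 mW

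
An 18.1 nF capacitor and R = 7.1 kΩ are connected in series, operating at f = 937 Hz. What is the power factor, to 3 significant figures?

0.603

ω = 2πf = 5887 rad/s
X_C = 1/(ωC) = 9380 Ω
Z = 7100 − j9380 Ω
|Z| = √(7100² + 9380²) = 11800 Ω
∠Z = arctan(-9380/7100) = -52.9°
cos φ = cos(-52.9°) = 0.603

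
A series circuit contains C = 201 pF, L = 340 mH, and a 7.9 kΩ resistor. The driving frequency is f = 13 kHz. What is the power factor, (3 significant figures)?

0.232

ω = 2πf = 81680 rad/s
X_L = ωL = 27800 Ω
X_C = 1/(ωC) = 60900 Ω
Net reactance X = X_L − X_C = -33100 Ω
Z = 7900 − j33100 Ω
|Z| = √(7900² + 33100²) = 34100 Ω
∠Z = arctan(-33100/7900) = -76.6°
cos φ = cos(-76.6°) = 0.232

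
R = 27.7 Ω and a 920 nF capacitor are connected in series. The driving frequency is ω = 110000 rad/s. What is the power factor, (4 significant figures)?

X_C = 1/(ωC) = 9.881 Ω
Z = 27.70 − j9.881 Ω
|Z| = √(27.70² + 9.881²) = 29.41 Ω
∠Z = arctan(-9.881/27.70) = -19.63°
cos φ = cos(-19.63°) = 0.9419

0.9419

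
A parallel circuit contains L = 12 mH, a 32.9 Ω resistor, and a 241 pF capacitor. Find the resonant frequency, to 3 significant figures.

ω₀ = 1/√(LC) = 1/√(0.012 × 2.41e-10) = 588000 rad/s
f₀ = ω₀/(2π) = 93.6 kHz

93.6 kHz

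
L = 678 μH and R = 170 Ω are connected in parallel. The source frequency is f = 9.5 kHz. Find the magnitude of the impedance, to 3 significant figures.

ω = 2πf = 59690 rad/s
X_L = ωL = 40.5 Ω
Parallel: admittances add. Y = 1/R + 1/(jωL)
Y = (0.00588 − j0.0247) S
|Y| = 0.0254 S → |Z| = 1/|Y| = 39.4 Ω, ∠Z = −∠Y = 76.6°

39.4 Ω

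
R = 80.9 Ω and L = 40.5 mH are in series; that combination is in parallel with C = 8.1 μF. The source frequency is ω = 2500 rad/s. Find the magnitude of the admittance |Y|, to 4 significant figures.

15.02 mS

X_L = ωL = 101.2 Ω
X_C = 1/(ωC) = 49.38 Ω
Branch 1 (R+jX_L): Z₁ = 80.90 + j101.2 Ω, |Z₁| = 129.6 Ω
Branch 2 (−jX_C): Z₂ = −j49.38 Ω
Parallel: Z = Z₁Z₂/(Z₁+Z₂), |Z| = 66.60 Ω, ∠Z = -71.29°
|Y| = 1/|Z| = 15.02 mS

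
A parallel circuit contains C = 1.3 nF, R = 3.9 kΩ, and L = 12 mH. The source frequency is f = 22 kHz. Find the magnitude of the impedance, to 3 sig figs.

2020 Ω

ω = 2πf = 138200 rad/s
X_L = ωL = 1660 Ω
X_C = 1/(ωC) = 5560 Ω
Parallel: admittances add. Y = 1/R + 1/(jωL) + jωC
Y = (0.000256 − j0.000423) S
|Y| = 0.000495 S → |Z| = 1/|Y| = 2020 Ω, ∠Z = −∠Y = 58.8°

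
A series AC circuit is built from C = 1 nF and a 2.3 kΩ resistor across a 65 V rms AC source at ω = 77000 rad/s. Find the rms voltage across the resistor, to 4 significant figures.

11.34 V

X_C = 1/(ωC) = 12990 Ω
Z = 2300 − j12990 Ω
|Z| = √(2300² + 12990²) = 13190 Ω
I = V/|Z| = 4.928 mA
V_R = I·|Z_R| = 0.004928 × 2300 = 11.34 V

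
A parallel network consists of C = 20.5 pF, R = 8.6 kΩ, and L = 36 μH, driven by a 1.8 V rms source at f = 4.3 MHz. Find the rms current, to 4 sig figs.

879.0 μA

ω = 2πf = 2.702e+07 rad/s
X_L = ωL = 972.6 Ω
X_C = 1/(ωC) = 1806 Ω
Parallel: admittances add. Y = 1/R + 1/(jωL) + jωC
Y = (0.0001163 − j0.0004743) S
|Y| = 0.0004883 S → |Z| = 1/|Y| = 2048 Ω, ∠Z = −∠Y = 76.22°
I = V/|Z| = 1.8/2048 = 879.0 μA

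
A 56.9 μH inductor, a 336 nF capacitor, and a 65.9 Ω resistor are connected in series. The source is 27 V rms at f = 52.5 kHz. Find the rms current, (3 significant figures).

ω = 2πf = 329900 rad/s
X_L = ωL = 18.8 Ω
X_C = 1/(ωC) = 9.02 Ω
Net reactance X = X_L − X_C = 9.75 Ω
Z = 65.9 + j9.75 Ω
|Z| = √(65.9² + 9.75²) = 66.6 Ω
I = V/|Z| = 27/66.6 = 405 mA

405 mA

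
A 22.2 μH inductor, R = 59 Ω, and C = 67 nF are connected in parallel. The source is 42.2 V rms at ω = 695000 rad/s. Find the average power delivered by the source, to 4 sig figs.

X_L = ωL = 15.43 Ω
X_C = 1/(ωC) = 21.48 Ω
Parallel: admittances add. Y = 1/R + 1/(jωL) + jωC
Y = (0.01695 − j0.01825) S
|Y| = 0.02491 S → |Z| = 1/|Y| = 40.15 Ω, ∠Z = −∠Y = 47.11°
I = V/|Z| = 1.051 A
P = VI cos φ = 42.2 × 1.051 × cos(47.11°) = 30.18 W

30.18 W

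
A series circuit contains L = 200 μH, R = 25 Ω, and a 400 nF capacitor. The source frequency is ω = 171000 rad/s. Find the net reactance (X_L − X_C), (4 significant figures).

19.58 Ω

X_L = ωL = 34.20 Ω
X_C = 1/(ωC) = 14.62 Ω
X = 34.20 − 14.62 = 19.58 Ω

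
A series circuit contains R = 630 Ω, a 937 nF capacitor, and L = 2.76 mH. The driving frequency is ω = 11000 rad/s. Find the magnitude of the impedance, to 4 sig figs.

633.5 Ω

X_L = ωL = 30.36 Ω
X_C = 1/(ωC) = 97.02 Ω
Net reactance X = X_L − X_C = -66.66 Ω
Z = 630.0 − j66.66 Ω
|Z| = √(630.0² + 66.66²) = 633.5 Ω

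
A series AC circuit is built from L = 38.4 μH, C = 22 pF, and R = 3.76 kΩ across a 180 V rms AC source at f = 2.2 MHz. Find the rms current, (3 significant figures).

ω = 2πf = 1.382e+07 rad/s
X_L = ωL = 531 Ω
X_C = 1/(ωC) = 3290 Ω
Net reactance X = X_L − X_C = -2760 Ω
Z = 3760 − j2760 Ω
|Z| = √(3760² + 2760²) = 4660 Ω
I = V/|Z| = 180/4660 = 38.6 mA

38.6 mA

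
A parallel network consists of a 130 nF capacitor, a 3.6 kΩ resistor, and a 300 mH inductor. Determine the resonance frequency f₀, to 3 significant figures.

806 Hz

ω₀ = 1/√(LC) = 1/√(0.3 × 1.3e-07) = 5064 rad/s
f₀ = ω₀/(2π) = 806 Hz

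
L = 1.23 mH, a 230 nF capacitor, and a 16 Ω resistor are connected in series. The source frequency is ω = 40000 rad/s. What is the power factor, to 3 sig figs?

X_L = ωL = 49.2 Ω
X_C = 1/(ωC) = 109 Ω
Net reactance X = X_L − X_C = -59.5 Ω
Z = 16.0 − j59.5 Ω
|Z| = √(16.0² + 59.5²) = 61.6 Ω
∠Z = arctan(-59.5/16.0) = -74.9°
cos φ = cos(-74.9°) = 0.260

0.260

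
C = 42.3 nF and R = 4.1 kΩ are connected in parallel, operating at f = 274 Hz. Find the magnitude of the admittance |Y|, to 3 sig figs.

ω = 2πf = 1722 rad/s
X_C = 1/(ωC) = 13700 Ω
Parallel: admittances add. Y = 1/R + jωC
Y = (0.000244 + j7.28e-05) S
|Y| = 0.000255 S → |Z| = 1/|Y| = 3930 Ω, ∠Z = −∠Y = -16.6°

255 μS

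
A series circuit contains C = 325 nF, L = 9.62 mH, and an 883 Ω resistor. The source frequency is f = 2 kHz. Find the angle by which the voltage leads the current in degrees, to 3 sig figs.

-7.99°

ω = 2πf = 12570 rad/s
X_L = ωL = 121 Ω
X_C = 1/(ωC) = 245 Ω
Net reactance X = X_L − X_C = -124 Ω
Z = 883 − j124 Ω
|Z| = √(883² + 124²) = 892 Ω
∠Z = arctan(-124/883) = -7.99°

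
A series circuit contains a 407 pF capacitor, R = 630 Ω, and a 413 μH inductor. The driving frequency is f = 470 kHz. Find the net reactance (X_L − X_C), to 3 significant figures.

ω = 2πf = 2.953e+06 rad/s
X_L = ωL = 1220 Ω
X_C = 1/(ωC) = 832 Ω
X = 1220 − 832 = 388 Ω

388 Ω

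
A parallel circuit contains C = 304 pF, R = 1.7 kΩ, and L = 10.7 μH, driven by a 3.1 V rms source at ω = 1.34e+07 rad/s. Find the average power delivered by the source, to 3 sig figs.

X_L = ωL = 143 Ω
X_C = 1/(ωC) = 245 Ω
Parallel: admittances add. Y = 1/R + 1/(jωL) + jωC
Y = (0.000588 − j0.00290) S
|Y| = 0.00296 S → |Z| = 1/|Y| = 338 Ω, ∠Z = −∠Y = 78.5°
I = V/|Z| = 9.18 mA
P = VI cos φ = 3.1 × 0.00918 × cos(78.5°) = 5.65 mW

5.65 mW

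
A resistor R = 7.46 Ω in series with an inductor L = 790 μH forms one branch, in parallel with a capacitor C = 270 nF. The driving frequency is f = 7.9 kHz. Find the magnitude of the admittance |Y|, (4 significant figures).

12.15 mS

ω = 2πf = 49640 rad/s
X_L = ωL = 39.21 Ω
X_C = 1/(ωC) = 74.62 Ω
Branch 1 (R+jX_L): Z₁ = 7.460 + j39.21 Ω, |Z₁| = 39.92 Ω
Branch 2 (−jX_C): Z₂ = −j74.62 Ω
Parallel: Z = Z₁Z₂/(Z₁+Z₂), |Z| = 82.32 Ω, ∠Z = 67.33°
|Y| = 1/|Z| = 12.15 mS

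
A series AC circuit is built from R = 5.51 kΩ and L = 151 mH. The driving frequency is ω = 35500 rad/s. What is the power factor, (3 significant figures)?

0.717

X_L = ωL = 5360 Ω
Z = 5510 + j5360 Ω
|Z| = √(5510² + 5360²) = 7690 Ω
∠Z = arctan(5360/5510) = 44.2°
cos φ = cos(44.2°) = 0.717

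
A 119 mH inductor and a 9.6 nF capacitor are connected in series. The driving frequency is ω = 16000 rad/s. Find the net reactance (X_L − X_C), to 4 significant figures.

X_L = ωL = 1904 Ω
X_C = 1/(ωC) = 6510 Ω
X = 1904 − 6510 = -4606 Ω

-4606 Ω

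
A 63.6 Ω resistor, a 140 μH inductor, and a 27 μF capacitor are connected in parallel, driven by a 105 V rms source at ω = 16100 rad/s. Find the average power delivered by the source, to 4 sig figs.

X_L = ωL = 2.254 Ω
X_C = 1/(ωC) = 2.300 Ω
Parallel: admittances add. Y = 1/R + 1/(jωL) + jωC
Y = (0.01572 − j0.008956) S
|Y| = 0.01809 S → |Z| = 1/|Y| = 55.26 Ω, ∠Z = −∠Y = 29.67°
I = V/|Z| = 1.900 A
P = VI cos φ = 105 × 1.900 × cos(29.67°) = 173.3 W

173.3 W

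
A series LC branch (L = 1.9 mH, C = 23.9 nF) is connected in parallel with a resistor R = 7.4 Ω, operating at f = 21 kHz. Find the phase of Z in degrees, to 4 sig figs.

ω = 2πf = 131900 rad/s
X_L = ωL = 250.7 Ω
X_C = 1/(ωC) = 317.1 Ω
Branch 1: Z₁ = R = 7.400 Ω
Branch 2 (series LC): Z₂ = j(X_L − X_C) = −j66.41 Ω
Parallel: Z = Z₁Z₂/(Z₁+Z₂), |Z| = 7.354 Ω, ∠Z = -6.359°

-6.359°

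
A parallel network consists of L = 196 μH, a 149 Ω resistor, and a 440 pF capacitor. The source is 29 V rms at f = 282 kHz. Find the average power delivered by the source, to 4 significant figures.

ω = 2πf = 1.772e+06 rad/s
X_L = ωL = 347.3 Ω
X_C = 1/(ωC) = 1283 Ω
Parallel: admittances add. Y = 1/R + 1/(jωL) + jωC
Y = (0.006711 − j0.002100) S
|Y| = 0.007032 S → |Z| = 1/|Y| = 142.2 Ω, ∠Z = −∠Y = 17.37°
I = V/|Z| = 203.9 mA
P = VI cos φ = 29 × 0.2039 × cos(17.37°) = 5.644 W

5.644 W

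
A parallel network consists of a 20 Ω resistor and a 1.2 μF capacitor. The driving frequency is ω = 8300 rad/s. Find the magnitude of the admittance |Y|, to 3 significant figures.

X_C = 1/(ωC) = 100 Ω
Parallel: admittances add. Y = 1/R + jωC
Y = (0.0500 + j0.00996) S
|Y| = 0.0510 S → |Z| = 1/|Y| = 19.6 Ω, ∠Z = −∠Y = -11.3°

51.0 mS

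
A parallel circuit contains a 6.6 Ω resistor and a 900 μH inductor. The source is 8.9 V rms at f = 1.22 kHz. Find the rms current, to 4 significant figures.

ω = 2πf = 7665 rad/s
X_L = ωL = 6.899 Ω
Parallel: admittances add. Y = 1/R + 1/(jωL)
Y = (0.1515 − j0.1449) S
|Y| = 0.2097 S → |Z| = 1/|Y| = 4.769 Ω, ∠Z = −∠Y = 43.73°
I = V/|Z| = 8.9/4.769 = 1.866 A

1.866 A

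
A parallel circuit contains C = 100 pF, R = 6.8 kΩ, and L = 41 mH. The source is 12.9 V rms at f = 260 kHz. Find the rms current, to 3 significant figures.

2.70 mA

ω = 2πf = 1.634e+06 rad/s
X_L = ωL = 67000 Ω
X_C = 1/(ωC) = 6120 Ω
Parallel: admittances add. Y = 1/R + 1/(jωL) + jωC
Y = (0.000147 + j0.000148) S
|Y| = 0.000209 S → |Z| = 1/|Y| = 4790 Ω, ∠Z = −∠Y = -45.3°
I = V/|Z| = 12.9/4790 = 2.70 mA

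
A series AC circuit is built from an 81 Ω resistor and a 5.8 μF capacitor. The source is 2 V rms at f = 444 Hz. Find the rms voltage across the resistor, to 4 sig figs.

ω = 2πf = 2790 rad/s
X_C = 1/(ωC) = 61.80 Ω
Z = 81.00 − j61.80 Ω
|Z| = √(81.00² + 61.80²) = 101.9 Ω
I = V/|Z| = 19.63 mA
V_R = I·|Z_R| = 0.01963 × 81.00 = 1.590 V

1.590 V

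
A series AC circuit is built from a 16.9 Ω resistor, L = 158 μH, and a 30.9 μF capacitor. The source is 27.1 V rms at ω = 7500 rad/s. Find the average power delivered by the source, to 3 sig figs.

X_L = ωL = 1.18 Ω
X_C = 1/(ωC) = 4.31 Ω
Net reactance X = X_L − X_C = -3.13 Ω
Z = 16.9 − j3.13 Ω
|Z| = √(16.9² + 3.13²) = 17.2 Ω
∠Z = arctan(-3.13/16.9) = -10.5°
I = V/|Z| = 1.58 A
P = VI cos φ = 27.1 × 1.58 × cos(-10.5°) = 42.0 W

42.0 W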